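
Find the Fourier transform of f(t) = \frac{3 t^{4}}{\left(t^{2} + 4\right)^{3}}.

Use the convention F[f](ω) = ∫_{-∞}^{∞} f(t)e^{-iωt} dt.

F(ω) = \frac{3 \pi \left(4 \omega^{2} - 10 \left|{\omega}\right| + 3\right) e^{- 2 \left|{\omega}\right|}}{16}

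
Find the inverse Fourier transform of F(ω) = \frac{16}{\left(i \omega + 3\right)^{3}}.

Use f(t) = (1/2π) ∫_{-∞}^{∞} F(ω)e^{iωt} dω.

f(t) = 8 t^{2} e^{- 3 t} u\left(t\right)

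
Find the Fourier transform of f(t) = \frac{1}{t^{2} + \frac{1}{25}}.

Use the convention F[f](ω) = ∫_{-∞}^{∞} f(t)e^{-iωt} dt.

F(ω) = 5 \pi e^{- \frac{\left|{\omega}\right|}{5}}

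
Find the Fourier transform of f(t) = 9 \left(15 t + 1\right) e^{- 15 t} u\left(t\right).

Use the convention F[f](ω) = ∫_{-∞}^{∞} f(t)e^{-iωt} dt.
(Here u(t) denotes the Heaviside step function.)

F(ω) = \frac{9 \left(- i \omega - 30\right)}{\omega^{2} - 30 i \omega - 225}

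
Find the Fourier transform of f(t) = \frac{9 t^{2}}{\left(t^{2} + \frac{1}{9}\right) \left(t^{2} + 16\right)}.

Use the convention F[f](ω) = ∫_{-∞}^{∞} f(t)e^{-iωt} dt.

F(ω) = \frac{324 \pi e^{- 4 \left|{\omega}\right|}}{143} - \frac{27 \pi e^{- \frac{\left|{\omega}\right|}{3}}}{143}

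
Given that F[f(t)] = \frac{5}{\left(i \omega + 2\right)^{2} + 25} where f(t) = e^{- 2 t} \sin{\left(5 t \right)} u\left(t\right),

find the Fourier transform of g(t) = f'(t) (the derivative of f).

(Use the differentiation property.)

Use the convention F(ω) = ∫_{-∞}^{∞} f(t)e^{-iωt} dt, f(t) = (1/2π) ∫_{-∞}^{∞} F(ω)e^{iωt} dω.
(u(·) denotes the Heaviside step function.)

F[g](ω) = \frac{5 i \omega}{\left(i \omega + 2\right)^{2} + 25}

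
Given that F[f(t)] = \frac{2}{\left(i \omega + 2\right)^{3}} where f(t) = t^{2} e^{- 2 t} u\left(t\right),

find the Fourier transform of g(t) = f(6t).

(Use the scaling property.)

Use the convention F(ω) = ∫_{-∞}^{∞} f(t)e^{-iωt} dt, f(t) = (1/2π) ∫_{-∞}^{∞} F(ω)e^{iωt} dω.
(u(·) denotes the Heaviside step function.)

F[g](ω) = \frac{72}{\left(i \omega + 12\right)^{3}}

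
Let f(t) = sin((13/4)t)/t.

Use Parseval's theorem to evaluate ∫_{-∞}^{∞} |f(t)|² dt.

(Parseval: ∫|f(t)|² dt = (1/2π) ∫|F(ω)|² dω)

∫|f(t)|² dt = \frac{13 \pi}{4}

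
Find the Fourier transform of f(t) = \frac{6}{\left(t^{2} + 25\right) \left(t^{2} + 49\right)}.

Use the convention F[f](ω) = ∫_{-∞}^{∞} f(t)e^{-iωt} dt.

F(ω) = \frac{\pi \left(7 e^{2 \left|{\omega}\right|} - 5\right) e^{- 7 \left|{\omega}\right|}}{140}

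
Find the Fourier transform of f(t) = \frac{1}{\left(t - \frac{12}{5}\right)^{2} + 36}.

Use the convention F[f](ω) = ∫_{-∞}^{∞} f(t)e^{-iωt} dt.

F(ω) = \frac{\pi e^{- \frac{12 i \omega}{5} - 6 \left|{\omega}\right|}}{6}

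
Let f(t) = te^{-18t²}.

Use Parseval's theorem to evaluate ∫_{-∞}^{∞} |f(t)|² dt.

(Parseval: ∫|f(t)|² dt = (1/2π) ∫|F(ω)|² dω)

∫|f(t)|² dt = \frac{\sqrt{\pi}}{432}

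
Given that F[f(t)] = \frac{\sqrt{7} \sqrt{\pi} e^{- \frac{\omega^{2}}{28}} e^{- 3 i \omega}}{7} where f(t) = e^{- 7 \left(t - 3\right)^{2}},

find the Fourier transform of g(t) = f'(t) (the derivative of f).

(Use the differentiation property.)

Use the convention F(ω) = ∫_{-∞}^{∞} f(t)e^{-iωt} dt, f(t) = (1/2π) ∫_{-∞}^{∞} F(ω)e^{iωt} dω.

F[g](ω) = \frac{\sqrt{7} i \sqrt{\pi} \omega e^{- \frac{\omega \left(\omega + 84 i\right)}{28}}}{7}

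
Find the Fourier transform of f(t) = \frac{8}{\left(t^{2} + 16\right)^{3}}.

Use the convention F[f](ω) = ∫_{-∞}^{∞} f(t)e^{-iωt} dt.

F(ω) = \frac{\pi \left(16 \omega^{2} + 12 \left|{\omega}\right| + 3\right) e^{- 4 \left|{\omega}\right|}}{1024}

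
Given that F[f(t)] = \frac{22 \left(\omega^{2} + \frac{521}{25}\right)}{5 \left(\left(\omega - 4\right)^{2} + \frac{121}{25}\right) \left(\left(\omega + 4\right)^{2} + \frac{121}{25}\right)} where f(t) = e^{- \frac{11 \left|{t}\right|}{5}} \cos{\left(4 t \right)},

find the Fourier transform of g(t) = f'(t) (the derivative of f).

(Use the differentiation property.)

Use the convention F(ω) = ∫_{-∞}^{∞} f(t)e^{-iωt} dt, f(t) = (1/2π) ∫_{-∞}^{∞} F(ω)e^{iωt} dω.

F[g](ω) = \frac{110 i \omega \left(25 \omega^{2} + 521\right)}{625 \omega^{4} - 13950 \omega^{2} + 271441}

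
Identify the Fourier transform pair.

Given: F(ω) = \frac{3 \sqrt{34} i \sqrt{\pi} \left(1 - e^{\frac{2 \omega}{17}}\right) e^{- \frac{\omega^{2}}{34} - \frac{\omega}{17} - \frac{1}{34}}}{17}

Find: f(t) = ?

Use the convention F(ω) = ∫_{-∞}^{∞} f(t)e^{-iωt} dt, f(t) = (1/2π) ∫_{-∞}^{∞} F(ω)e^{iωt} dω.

f(t) = 6 e^{- \frac{17 t^{2}}{2}} \sin{\left(t \right)}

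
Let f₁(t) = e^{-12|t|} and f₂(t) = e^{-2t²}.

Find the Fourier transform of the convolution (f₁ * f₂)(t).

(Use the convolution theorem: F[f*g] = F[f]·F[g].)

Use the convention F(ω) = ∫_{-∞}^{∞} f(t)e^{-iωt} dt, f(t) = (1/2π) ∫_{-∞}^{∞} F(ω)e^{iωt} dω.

F[f₁*f₂](ω) = \frac{12 \sqrt{2} \sqrt{\pi} e^{- \frac{\omega^{2}}{8}}}{\omega^{2} + 144}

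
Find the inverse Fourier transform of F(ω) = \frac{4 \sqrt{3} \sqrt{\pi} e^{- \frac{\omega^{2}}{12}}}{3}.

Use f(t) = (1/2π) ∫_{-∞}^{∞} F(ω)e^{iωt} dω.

f(t) = 4 e^{- 3 t^{2}}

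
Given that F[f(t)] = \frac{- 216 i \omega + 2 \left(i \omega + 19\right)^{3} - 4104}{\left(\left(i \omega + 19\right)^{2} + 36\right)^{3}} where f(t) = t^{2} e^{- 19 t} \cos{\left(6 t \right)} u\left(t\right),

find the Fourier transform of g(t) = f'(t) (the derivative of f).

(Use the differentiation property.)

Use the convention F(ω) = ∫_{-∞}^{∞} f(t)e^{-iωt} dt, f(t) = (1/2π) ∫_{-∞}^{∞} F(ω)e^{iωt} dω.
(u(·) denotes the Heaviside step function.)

F[g](ω) = - \frac{2 i \omega \left(108 i \omega - \left(i \omega + 19\right)^{3} + 2052\right)}{\left(\left(i \omega + 19\right)^{2} + 36\right)^{3}}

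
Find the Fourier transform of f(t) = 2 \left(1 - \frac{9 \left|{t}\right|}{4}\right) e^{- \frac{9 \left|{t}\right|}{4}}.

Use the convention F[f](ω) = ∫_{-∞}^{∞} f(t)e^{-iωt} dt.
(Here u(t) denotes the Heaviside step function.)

F(ω) = \frac{4608 \omega^{2}}{\left(16 \omega^{2} + 81\right)^{2}}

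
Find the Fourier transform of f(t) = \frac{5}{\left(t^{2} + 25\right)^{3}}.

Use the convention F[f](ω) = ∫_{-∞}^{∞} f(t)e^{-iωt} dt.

F(ω) = \frac{\pi \left(25 \omega^{2} + 15 \left|{\omega}\right| + 3\right) e^{- 5 \left|{\omega}\right|}}{5000}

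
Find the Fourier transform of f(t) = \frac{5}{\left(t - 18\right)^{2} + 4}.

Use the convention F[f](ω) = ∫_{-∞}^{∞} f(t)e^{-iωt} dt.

F(ω) = \frac{5 \pi e^{- 18 i \omega - 2 \left|{\omega}\right|}}{2}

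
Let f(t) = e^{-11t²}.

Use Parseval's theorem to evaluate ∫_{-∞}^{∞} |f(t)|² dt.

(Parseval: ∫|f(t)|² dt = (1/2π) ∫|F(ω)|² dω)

∫|f(t)|² dt = \frac{\sqrt{22} \sqrt{\pi}}{22}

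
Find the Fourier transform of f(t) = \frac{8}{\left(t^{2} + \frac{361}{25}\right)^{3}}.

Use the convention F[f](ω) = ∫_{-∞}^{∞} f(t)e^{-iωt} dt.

F(ω) = \frac{125 \pi \left(361 \omega^{2} + 285 \left|{\omega}\right| + 75\right) e^{- \frac{19 \left|{\omega}\right|}{5}}}{2476099}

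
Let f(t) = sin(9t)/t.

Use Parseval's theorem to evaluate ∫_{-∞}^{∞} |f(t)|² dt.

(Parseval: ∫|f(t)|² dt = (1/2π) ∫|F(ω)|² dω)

∫|f(t)|² dt = 9 \pi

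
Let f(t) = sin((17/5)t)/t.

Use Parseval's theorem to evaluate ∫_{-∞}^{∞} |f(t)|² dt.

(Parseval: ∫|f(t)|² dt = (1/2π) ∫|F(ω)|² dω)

∫|f(t)|² dt = \frac{17 \pi}{5}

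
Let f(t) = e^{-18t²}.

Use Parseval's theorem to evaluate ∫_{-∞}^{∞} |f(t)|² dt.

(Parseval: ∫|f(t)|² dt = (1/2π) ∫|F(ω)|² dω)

∫|f(t)|² dt = \frac{\sqrt{\pi}}{6}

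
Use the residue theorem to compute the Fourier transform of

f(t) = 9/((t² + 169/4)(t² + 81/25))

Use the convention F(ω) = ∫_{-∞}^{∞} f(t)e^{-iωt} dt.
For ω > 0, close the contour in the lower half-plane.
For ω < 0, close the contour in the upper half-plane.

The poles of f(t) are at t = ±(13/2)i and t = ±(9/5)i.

Let g(z) = f(z)e^{-iωz}; for large |z| the factor e^{-iωz} decays in the lower half-plane when ω > 0 and in the upper half-plane when ω < 0.

Case ω > 0 (lower half-plane, clockwise contour ⇒ F(ω) = -2πi·ΣRes):
  Res_{z = - \frac{13 i}{2}} g(z) = - \frac{900 i e^{- \frac{13 \omega}{2}}}{50713}
  Res_{z = - \frac{9 i}{5}} g(z) = \frac{250 i e^{- \frac{9 \omega}{5}}}{3901}
  F(ω) = -2πi·ΣRes = - \frac{1800 \pi e^{- \frac{13 \omega}{2}}}{50713} + \frac{500 \pi e^{- \frac{9 \omega}{5}}}{3901}

Case ω < 0 (upper half-plane, counterclockwise contour ⇒ F(ω) = +2πi·ΣRes):
  Res_{z = \frac{13 i}{2}} g(z) = \frac{900 i e^{\frac{13 \omega}{2}}}{50713}
  Res_{z = \frac{9 i}{5}} g(z) = - \frac{250 i e^{\frac{9 \omega}{5}}}{3901}
  F(ω) = 2πi·ΣRes = \frac{100 \pi \left(65 e^{\frac{9 \omega}{5}} - 18 e^{\frac{13 \omega}{2}}\right)}{50713}

Both cases combine into a single formula in |ω|:

F(ω) = - \frac{1800 \pi e^{- \frac{13 \left|{\omega}\right|}{2}}}{50713} + \frac{500 \pi e^{- \frac{9 \left|{\omega}\right|}{5}}}{3901}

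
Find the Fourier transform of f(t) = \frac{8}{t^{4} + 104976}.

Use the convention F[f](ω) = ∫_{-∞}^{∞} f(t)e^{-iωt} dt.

F(ω) = \frac{\pi e^{- 9 \sqrt{2} \left|{\omega}\right|} \sin{\left(9 \sqrt{2} \left|{\omega}\right| + \frac{\pi}{4} \right)}}{729}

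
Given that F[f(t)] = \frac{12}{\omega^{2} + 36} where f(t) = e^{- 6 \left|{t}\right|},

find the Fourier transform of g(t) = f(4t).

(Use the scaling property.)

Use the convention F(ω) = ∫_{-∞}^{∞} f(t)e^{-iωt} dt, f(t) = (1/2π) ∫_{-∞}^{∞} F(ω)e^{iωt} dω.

F[g](ω) = \frac{48}{\omega^{2} + 576}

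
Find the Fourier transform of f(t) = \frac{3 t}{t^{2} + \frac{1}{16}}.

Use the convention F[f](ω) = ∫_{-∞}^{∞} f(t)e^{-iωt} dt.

F(ω) = - 3 i \pi e^{- \frac{\left|{\omega}\right|}{4}} \operatorname{sign}{\left(\omega \right)}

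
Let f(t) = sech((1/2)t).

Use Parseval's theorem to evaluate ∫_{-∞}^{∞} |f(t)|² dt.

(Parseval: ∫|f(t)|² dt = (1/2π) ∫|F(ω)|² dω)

∫|f(t)|² dt = 4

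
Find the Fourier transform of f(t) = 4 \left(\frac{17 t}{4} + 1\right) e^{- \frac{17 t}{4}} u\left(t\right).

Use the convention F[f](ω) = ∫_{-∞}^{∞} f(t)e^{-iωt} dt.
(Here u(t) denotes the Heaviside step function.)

F(ω) = \frac{32 \left(- 2 i \omega - 17\right)}{16 \omega^{2} - 136 i \omega - 289}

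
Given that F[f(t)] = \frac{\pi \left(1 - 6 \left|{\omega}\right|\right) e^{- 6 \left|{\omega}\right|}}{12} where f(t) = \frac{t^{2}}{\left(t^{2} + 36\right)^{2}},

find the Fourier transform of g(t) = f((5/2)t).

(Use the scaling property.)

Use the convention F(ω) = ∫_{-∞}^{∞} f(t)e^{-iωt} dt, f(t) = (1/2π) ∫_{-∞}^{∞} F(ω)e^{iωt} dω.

F[g](ω) = \frac{\pi \left(5 - 12 \left|{\omega}\right|\right) e^{- \frac{12 \left|{\omega}\right|}{5}}}{150}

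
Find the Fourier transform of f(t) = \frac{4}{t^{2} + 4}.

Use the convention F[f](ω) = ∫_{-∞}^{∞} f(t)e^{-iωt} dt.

F(ω) = 2 \pi e^{- 2 \left|{\omega}\right|}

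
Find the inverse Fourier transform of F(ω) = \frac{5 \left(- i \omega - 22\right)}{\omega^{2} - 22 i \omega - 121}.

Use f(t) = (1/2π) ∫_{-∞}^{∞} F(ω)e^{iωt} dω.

f(t) = 5 \left(11 t + 1\right) e^{- 11 t} u\left(t\right)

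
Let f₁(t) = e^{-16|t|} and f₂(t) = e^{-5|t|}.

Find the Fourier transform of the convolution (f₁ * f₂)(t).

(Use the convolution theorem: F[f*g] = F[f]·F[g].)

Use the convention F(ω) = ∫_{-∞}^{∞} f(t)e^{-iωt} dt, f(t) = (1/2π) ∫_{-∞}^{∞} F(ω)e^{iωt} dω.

F[f₁*f₂](ω) = \frac{320}{\left(\omega^{2} + 25\right) \left(\omega^{2} + 256\right)}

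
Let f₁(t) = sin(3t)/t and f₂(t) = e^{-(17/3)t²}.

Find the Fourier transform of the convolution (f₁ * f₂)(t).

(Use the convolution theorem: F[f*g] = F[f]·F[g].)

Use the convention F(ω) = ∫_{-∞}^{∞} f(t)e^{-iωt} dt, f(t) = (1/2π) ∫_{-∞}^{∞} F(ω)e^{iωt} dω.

F[f₁*f₂](ω) = \begin{cases} \frac{\sqrt{51} \pi^{\frac{3}{2}} e^{- \frac{3 \omega^{2}}{68}}}{17} & \text{for}\: \omega > -3 \wedge \omega < 3 \\0 & \text{otherwise} \end{cases}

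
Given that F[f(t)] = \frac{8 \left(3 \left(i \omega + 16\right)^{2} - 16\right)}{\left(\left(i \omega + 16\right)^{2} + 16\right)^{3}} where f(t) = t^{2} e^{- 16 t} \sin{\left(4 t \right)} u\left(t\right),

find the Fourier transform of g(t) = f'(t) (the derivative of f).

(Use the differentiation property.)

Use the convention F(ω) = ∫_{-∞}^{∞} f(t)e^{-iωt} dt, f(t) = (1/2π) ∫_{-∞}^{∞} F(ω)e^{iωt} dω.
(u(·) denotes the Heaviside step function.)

F[g](ω) = \frac{8 i \omega \left(3 \left(i \omega + 16\right)^{2} - 16\right)}{\left(\left(i \omega + 16\right)^{2} + 16\right)^{3}}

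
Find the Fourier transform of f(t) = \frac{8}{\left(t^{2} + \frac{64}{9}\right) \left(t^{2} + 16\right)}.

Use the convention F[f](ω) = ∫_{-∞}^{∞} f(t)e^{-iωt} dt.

F(ω) = - \frac{9 \pi e^{- 4 \left|{\omega}\right|}}{40} + \frac{27 \pi e^{- \frac{8 \left|{\omega}\right|}{3}}}{80}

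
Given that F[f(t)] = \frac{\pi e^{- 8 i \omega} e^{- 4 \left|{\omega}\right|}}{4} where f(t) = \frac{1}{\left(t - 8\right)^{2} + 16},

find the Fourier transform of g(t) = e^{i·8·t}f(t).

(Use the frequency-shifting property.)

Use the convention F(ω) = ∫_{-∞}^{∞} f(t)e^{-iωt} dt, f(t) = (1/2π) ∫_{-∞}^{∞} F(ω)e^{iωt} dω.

F[g](ω) = \frac{\pi e^{- 8 i \left(\omega - 8\right) - 4 \left|{\omega - 8}\right|}}{4}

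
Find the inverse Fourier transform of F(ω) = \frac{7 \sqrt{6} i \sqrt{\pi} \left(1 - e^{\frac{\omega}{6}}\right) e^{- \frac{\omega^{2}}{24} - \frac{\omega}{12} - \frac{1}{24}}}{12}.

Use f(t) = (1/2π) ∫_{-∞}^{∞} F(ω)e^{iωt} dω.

f(t) = 7 e^{- 6 t^{2}} \sin{\left(t \right)}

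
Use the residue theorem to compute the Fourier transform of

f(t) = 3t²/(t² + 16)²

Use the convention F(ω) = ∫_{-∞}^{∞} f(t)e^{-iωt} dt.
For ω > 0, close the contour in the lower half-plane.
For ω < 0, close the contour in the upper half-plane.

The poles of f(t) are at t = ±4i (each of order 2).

Let g(z) = f(z)e^{-iωz}; for large |z| the factor e^{-iωz} decays in the lower half-plane when ω > 0 and in the upper half-plane when ω < 0.

Case ω > 0 (lower half-plane, clockwise contour ⇒ F(ω) = -2πi·ΣRes):
  Res_{z = - 4 i} g(z) = \frac{3 i \left(1 - 4 \omega\right) e^{- 4 \omega}}{16} (pole of order 2)
  F(ω) = -2πi·ΣRes = \frac{3 \pi \left(1 - 4 \omega\right) e^{- 4 \omega}}{8}

Case ω < 0 (upper half-plane, counterclockwise contour ⇒ F(ω) = +2πi·ΣRes):
  Res_{z = 4 i} g(z) = \frac{3 i \left(- 4 \omega - 1\right) e^{4 \omega}}{16} (pole of order 2)
  F(ω) = 2πi·ΣRes = \frac{3 \pi \left(4 \omega + 1\right) e^{4 \omega}}{8}

Both cases combine into a single formula in |ω|:

F(ω) = \frac{3 \pi \left(1 - 4 \left|{\omega}\right|\right) e^{- 4 \left|{\omega}\right|}}{8}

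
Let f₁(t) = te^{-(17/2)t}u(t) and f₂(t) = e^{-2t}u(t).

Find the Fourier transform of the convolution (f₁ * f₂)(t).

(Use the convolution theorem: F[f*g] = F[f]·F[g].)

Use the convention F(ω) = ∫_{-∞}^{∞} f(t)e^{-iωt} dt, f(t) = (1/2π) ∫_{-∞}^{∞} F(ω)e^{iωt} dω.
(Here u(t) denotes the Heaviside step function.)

F[f₁*f₂](ω) = \frac{4}{\left(i \omega + 2\right) \left(2 i \omega + 17\right)^{2}}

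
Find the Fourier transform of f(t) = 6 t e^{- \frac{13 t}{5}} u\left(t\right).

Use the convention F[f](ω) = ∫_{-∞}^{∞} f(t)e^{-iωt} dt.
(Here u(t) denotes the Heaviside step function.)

F(ω) = \frac{150}{\left(5 i \omega + 13\right)^{2}}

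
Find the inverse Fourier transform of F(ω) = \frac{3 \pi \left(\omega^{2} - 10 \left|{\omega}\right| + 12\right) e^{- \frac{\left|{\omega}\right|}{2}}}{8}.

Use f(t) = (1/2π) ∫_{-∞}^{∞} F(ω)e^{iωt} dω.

f(t) = \frac{6 t^{4}}{\left(t^{2} + \frac{1}{4}\right)^{3}}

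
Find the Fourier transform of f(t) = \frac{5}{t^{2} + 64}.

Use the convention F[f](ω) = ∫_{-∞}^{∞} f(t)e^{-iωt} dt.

F(ω) = \frac{5 \pi e^{- 8 \left|{\omega}\right|}}{8}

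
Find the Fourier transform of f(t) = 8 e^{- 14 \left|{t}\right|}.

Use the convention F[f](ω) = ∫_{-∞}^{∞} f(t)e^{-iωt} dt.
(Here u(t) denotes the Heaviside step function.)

F(ω) = \frac{224}{\omega^{2} + 196}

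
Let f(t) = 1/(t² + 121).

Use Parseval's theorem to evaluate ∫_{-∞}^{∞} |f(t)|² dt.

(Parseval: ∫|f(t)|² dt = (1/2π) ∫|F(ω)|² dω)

∫|f(t)|² dt = \frac{\pi}{2662}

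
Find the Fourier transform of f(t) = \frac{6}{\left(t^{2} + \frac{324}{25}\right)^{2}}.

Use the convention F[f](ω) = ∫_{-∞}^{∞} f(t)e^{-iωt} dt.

F(ω) = \frac{25 \pi \left(18 \left|{\omega}\right| + 5\right) e^{- \frac{18 \left|{\omega}\right|}{5}}}{1944}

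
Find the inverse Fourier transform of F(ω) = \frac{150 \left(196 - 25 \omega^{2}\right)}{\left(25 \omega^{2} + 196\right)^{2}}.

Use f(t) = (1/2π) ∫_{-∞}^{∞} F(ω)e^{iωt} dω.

f(t) = 3 e^{- \frac{14 \left|{t}\right|}{5}} \left|{t}\right|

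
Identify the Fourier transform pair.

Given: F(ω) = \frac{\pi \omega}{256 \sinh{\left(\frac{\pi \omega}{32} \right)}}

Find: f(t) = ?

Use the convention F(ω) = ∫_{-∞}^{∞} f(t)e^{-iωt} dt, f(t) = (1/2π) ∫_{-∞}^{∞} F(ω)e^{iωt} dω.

f(t) = \frac{1}{\cosh^{2}{\left(16 t \right)}}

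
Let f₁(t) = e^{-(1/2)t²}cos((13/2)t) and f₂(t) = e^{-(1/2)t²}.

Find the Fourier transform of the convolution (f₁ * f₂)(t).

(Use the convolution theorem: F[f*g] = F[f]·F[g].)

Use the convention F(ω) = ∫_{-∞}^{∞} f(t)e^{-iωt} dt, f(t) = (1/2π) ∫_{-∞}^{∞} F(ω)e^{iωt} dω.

F[f₁*f₂](ω) = \pi \left(e^{13 \omega} + 1\right) e^{- \omega^{2} - \frac{13 \omega}{2} - \frac{169}{8}}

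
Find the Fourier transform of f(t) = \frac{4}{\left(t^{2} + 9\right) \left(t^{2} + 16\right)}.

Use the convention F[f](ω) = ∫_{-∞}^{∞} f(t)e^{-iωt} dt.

F(ω) = \frac{\pi \left(4 e^{\left|{\omega}\right|} - 3\right) e^{- 4 \left|{\omega}\right|}}{21}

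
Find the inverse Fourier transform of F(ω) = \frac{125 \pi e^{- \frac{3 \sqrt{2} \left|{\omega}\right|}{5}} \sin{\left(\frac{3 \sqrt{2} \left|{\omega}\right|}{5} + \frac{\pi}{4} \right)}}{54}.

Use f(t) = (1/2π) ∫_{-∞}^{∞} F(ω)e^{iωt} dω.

f(t) = \frac{4}{t^{4} + \frac{1296}{625}}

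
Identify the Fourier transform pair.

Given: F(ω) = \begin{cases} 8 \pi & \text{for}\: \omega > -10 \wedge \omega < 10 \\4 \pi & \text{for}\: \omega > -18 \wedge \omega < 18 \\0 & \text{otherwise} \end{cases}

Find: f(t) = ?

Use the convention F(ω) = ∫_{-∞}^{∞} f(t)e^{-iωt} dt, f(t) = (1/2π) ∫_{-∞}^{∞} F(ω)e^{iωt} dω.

f(t) = \frac{8 \sin{\left(14 t \right)} \cos{\left(4 t \right)}}{t}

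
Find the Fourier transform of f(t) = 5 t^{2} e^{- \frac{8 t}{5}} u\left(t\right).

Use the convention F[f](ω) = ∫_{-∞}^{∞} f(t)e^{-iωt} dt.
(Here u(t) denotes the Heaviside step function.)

F(ω) = \frac{1250}{\left(5 i \omega + 8\right)^{3}}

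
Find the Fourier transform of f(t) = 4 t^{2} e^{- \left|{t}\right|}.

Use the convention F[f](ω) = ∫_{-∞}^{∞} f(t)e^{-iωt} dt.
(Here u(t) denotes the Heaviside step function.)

F(ω) = \frac{16 \left(1 - 3 \omega^{2}\right)}{\left(\omega^{2} + 1\right)^{3}}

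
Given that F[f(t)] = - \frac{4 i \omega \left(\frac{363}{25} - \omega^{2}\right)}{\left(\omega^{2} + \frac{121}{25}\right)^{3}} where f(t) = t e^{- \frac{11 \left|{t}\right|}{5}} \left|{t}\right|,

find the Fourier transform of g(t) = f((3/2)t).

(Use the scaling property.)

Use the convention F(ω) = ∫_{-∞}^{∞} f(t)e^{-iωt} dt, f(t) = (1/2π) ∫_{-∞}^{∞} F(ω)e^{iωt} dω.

F[g](ω) = \frac{90000 i \omega \left(100 \omega^{2} - 3267\right)}{\left(100 \omega^{2} + 1089\right)^{3}}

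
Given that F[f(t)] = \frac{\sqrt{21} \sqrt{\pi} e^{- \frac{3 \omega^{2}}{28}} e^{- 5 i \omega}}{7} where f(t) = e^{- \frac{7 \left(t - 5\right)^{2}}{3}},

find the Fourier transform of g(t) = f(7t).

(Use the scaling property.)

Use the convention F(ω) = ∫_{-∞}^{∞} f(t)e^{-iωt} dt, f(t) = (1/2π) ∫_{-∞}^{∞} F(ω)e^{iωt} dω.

F[g](ω) = \frac{\sqrt{21} \sqrt{\pi} e^{- \frac{\omega \left(3 \omega + 980 i\right)}{1372}}}{49}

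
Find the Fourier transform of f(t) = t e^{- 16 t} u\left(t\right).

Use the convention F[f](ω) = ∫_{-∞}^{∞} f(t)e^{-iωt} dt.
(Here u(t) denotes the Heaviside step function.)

F(ω) = \frac{1}{\left(i \omega + 16\right)^{2}}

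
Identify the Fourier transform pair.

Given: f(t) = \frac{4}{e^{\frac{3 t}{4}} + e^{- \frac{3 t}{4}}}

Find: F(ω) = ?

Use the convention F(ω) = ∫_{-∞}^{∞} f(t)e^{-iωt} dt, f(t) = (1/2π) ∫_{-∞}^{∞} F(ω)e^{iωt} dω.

F(ω) = \frac{8 \pi}{3 \cosh{\left(\frac{2 \pi \omega}{3} \right)}}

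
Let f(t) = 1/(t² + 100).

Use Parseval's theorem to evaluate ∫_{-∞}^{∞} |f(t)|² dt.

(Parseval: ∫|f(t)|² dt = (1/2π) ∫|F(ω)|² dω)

∫|f(t)|² dt = \frac{\pi}{2000}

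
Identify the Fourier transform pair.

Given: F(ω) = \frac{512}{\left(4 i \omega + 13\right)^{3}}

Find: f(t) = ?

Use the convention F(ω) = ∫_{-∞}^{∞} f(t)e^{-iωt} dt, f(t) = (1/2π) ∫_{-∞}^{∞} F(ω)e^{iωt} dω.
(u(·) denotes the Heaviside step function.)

f(t) = 4 t^{2} e^{- \frac{13 t}{4}} u\left(t\right)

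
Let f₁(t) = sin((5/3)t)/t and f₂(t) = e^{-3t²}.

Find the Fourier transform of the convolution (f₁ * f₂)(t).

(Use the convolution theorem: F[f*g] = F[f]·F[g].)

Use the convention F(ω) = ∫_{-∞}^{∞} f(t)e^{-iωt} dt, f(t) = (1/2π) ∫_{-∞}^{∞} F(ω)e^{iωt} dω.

F[f₁*f₂](ω) = \begin{cases} \frac{\sqrt{3} \pi^{\frac{3}{2}} e^{- \frac{\omega^{2}}{12}}}{3} & \text{for}\: \omega > - \frac{5}{3} \wedge \omega < \frac{5}{3} \\0 & \text{otherwise} \end{cases}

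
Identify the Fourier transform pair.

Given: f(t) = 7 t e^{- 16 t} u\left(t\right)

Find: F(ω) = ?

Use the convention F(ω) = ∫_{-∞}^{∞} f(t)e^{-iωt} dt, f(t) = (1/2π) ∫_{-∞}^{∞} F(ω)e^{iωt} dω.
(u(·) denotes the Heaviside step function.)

F(ω) = \frac{7}{\left(i \omega + 16\right)^{2}}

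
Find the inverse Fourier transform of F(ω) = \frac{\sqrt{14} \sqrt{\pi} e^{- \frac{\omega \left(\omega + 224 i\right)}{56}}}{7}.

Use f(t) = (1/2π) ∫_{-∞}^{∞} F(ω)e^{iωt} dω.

f(t) = 2 e^{- 14 \left(t - 4\right)^{2}}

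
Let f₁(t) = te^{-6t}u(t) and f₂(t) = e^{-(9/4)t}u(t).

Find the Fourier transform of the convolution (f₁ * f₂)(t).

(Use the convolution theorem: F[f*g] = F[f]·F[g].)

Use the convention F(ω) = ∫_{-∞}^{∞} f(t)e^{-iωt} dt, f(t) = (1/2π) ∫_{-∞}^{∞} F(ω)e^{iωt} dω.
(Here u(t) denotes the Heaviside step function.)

F[f₁*f₂](ω) = \frac{4}{\left(i \omega + 6\right)^{2} \left(4 i \omega + 9\right)}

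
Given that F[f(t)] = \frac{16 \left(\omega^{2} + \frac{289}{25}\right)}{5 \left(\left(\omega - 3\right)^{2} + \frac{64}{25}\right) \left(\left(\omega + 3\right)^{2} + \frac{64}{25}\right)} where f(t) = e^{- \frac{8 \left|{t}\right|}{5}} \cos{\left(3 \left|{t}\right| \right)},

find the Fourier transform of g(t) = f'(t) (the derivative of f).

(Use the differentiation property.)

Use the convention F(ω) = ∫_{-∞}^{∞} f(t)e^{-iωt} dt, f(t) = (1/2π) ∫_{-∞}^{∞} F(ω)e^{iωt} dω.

F[g](ω) = \frac{80 i \omega \left(25 \omega^{2} + 289\right)}{625 \omega^{4} - 8050 \omega^{2} + 83521}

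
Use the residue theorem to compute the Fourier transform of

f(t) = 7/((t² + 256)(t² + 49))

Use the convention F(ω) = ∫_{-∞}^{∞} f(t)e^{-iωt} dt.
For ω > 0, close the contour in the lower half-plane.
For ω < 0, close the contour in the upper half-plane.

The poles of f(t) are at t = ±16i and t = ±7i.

Let g(z) = f(z)e^{-iωz}; for large |z| the factor e^{-iωz} decays in the lower half-plane when ω > 0 and in the upper half-plane when ω < 0.

Case ω > 0 (lower half-plane, clockwise contour ⇒ F(ω) = -2πi·ΣRes):
  Res_{z = - 16 i} g(z) = - \frac{7 i e^{- 16 \omega}}{6624}
  Res_{z = - 7 i} g(z) = \frac{i e^{- 7 \omega}}{414}
  F(ω) = -2πi·ΣRes = \frac{\pi \left(16 e^{9 \omega} - 7\right) e^{- 16 \omega}}{3312}

Case ω < 0 (upper half-plane, counterclockwise contour ⇒ F(ω) = +2πi·ΣRes):
  Res_{z = 16 i} g(z) = \frac{7 i e^{16 \omega}}{6624}
  Res_{z = 7 i} g(z) = - \frac{i e^{7 \omega}}{414}
  F(ω) = 2πi·ΣRes = \frac{\pi \left(16 - 7 e^{9 \omega}\right) e^{7 \omega}}{3312}

Both cases combine into a single formula in |ω|:

F(ω) = \frac{\pi \left(16 e^{9 \left|{\omega}\right|} - 7\right) e^{- 16 \left|{\omega}\right|}}{3312}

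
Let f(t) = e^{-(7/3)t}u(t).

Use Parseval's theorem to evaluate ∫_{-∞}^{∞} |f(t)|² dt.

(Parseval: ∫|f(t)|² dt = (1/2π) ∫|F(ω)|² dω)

∫|f(t)|² dt = \frac{3}{14}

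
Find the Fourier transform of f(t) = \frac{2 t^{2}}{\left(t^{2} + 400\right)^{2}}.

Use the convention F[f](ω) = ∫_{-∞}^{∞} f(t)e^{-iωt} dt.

F(ω) = \frac{\pi \left(1 - 20 \left|{\omega}\right|\right) e^{- 20 \left|{\omega}\right|}}{20}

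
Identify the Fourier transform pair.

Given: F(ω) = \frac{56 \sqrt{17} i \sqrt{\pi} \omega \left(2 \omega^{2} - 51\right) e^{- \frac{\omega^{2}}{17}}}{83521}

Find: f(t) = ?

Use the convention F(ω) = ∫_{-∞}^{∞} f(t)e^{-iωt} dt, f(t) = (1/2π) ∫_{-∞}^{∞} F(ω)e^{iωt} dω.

f(t) = 7 t^{3} e^{- \frac{17 t^{2}}{4}}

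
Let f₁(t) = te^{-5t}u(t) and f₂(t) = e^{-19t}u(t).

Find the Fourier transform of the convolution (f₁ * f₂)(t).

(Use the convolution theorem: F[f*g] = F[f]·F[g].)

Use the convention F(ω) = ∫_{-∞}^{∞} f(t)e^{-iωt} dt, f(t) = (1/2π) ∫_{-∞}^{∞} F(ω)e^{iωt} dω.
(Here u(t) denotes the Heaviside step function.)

F[f₁*f₂](ω) = \frac{1}{\left(i \omega + 5\right)^{2} \left(i \omega + 19\right)}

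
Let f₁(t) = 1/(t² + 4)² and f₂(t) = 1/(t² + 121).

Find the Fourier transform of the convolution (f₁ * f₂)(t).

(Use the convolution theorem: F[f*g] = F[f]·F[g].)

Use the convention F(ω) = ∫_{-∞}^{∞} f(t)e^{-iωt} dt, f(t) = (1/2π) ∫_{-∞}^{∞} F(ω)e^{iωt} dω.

F[f₁*f₂](ω) = \frac{\pi^{2} \left(2 \left|{\omega}\right| + 1\right) e^{- 13 \left|{\omega}\right|}}{176}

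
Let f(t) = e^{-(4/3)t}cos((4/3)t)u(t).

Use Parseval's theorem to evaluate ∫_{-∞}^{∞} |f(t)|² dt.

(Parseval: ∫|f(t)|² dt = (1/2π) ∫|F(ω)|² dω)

∫|f(t)|² dt = \frac{9}{32}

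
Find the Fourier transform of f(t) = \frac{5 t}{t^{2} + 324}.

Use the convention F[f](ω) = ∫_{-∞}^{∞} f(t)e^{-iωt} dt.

F(ω) = - 5 i \pi e^{- 18 \left|{\omega}\right|} \operatorname{sign}{\left(\omega \right)}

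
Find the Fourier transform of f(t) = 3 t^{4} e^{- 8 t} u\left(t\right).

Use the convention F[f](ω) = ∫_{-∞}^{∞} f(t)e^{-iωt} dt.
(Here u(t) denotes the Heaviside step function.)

F(ω) = \frac{72}{\left(i \omega + 8\right)^{5}}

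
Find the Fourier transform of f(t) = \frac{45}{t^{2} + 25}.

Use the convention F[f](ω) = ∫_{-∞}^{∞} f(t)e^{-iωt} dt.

F(ω) = 9 \pi e^{- 5 \left|{\omega}\right|}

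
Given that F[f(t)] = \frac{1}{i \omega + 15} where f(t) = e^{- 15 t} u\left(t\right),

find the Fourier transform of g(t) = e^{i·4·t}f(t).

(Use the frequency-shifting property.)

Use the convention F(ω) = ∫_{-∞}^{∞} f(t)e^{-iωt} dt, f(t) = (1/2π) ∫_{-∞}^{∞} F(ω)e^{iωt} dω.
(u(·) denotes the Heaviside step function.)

F[g](ω) = \frac{1}{i \left(\omega - 4\right) + 15}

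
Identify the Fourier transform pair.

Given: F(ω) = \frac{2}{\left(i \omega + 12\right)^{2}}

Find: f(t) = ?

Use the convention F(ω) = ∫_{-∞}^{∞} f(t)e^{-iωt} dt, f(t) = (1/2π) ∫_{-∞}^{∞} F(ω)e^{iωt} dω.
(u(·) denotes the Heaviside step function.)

f(t) = 2 t e^{- 12 t} u\left(t\right)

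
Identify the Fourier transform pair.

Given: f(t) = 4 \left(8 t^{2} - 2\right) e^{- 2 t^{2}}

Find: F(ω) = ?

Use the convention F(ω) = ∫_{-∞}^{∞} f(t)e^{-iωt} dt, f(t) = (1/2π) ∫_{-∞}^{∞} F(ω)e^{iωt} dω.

F(ω) = - \sqrt{2} \sqrt{\pi} \omega^{2} e^{- \frac{\omega^{2}}{8}}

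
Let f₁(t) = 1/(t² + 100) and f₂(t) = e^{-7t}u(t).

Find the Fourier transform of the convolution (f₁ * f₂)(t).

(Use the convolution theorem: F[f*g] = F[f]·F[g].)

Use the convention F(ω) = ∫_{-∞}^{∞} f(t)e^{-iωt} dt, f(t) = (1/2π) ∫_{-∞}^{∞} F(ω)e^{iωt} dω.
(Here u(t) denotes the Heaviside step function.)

F[f₁*f₂](ω) = \frac{\pi e^{- 10 \left|{\omega}\right|}}{10 \left(i \omega + 7\right)}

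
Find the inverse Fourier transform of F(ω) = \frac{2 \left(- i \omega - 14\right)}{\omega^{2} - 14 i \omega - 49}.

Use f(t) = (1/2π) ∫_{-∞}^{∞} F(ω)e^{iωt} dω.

f(t) = 2 \left(7 t + 1\right) e^{- 7 t} u\left(t\right)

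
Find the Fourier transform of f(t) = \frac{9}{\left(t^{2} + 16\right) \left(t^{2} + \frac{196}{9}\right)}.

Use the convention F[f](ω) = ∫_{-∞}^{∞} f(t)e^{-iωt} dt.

F(ω) = \frac{81 \pi e^{- 4 \left|{\omega}\right|}}{208} - \frac{243 \pi e^{- \frac{14 \left|{\omega}\right|}{3}}}{728}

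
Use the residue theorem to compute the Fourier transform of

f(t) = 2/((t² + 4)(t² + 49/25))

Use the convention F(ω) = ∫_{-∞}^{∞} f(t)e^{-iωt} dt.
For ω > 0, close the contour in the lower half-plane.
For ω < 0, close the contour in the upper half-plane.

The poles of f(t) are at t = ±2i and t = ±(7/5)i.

Let g(z) = f(z)e^{-iωz}; for large |z| the factor e^{-iωz} decays in the lower half-plane when ω > 0 and in the upper half-plane when ω < 0.

Case ω > 0 (lower half-plane, clockwise contour ⇒ F(ω) = -2πi·ΣRes):
  Res_{z = - 2 i} g(z) = - \frac{25 i e^{- 2 \omega}}{102}
  Res_{z = - \frac{7 i}{5}} g(z) = \frac{125 i e^{- \frac{7 \omega}{5}}}{357}
  F(ω) = -2πi·ΣRes = - \frac{25 \pi e^{- 2 \omega}}{51} + \frac{250 \pi e^{- \frac{7 \omega}{5}}}{357}

Case ω < 0 (upper half-plane, counterclockwise contour ⇒ F(ω) = +2πi·ΣRes):
  Res_{z = 2 i} g(z) = \frac{25 i e^{2 \omega}}{102}
  Res_{z = \frac{7 i}{5}} g(z) = - \frac{125 i e^{\frac{7 \omega}{5}}}{357}
  F(ω) = 2πi·ΣRes = \frac{25 \pi \left(10 e^{\frac{7 \omega}{5}} - 7 e^{2 \omega}\right)}{357}

Both cases combine into a single formula in |ω|:

F(ω) = - \frac{25 \pi e^{- 2 \left|{\omega}\right|}}{51} + \frac{250 \pi e^{- \frac{7 \left|{\omega}\right|}{5}}}{357}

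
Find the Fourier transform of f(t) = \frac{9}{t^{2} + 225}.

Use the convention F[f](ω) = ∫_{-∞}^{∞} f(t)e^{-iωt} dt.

F(ω) = \frac{3 \pi e^{- 15 \left|{\omega}\right|}}{5}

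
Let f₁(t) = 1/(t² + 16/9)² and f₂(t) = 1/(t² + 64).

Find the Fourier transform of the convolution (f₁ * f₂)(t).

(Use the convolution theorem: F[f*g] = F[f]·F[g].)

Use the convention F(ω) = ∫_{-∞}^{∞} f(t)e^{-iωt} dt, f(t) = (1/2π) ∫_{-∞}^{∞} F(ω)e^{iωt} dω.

F[f₁*f₂](ω) = \frac{9 \pi^{2} \left(4 \left|{\omega}\right| + 3\right) e^{- \frac{28 \left|{\omega}\right|}{3}}}{1024}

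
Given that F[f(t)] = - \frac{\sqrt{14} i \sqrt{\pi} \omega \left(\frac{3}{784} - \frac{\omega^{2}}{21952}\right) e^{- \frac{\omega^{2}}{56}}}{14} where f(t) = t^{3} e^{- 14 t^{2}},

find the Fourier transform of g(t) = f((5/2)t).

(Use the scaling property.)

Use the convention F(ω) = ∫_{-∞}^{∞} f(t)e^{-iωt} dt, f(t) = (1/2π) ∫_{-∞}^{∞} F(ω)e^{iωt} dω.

F[g](ω) = \frac{\sqrt{14} i \sqrt{\pi} \omega \left(\omega^{2} - 525\right) e^{- \frac{\omega^{2}}{350}}}{12005000}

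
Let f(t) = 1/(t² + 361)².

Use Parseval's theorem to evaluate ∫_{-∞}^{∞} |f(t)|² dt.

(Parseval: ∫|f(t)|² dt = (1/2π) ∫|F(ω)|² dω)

∫|f(t)|² dt = \frac{5 \pi}{14301947824}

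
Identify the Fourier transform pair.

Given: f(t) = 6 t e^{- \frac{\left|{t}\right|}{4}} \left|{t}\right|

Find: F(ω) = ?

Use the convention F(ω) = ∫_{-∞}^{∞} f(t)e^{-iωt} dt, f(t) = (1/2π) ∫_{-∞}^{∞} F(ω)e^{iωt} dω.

F(ω) = \frac{6144 i \omega \left(16 \omega^{2} - 3\right)}{\left(16 \omega^{2} + 1\right)^{3}}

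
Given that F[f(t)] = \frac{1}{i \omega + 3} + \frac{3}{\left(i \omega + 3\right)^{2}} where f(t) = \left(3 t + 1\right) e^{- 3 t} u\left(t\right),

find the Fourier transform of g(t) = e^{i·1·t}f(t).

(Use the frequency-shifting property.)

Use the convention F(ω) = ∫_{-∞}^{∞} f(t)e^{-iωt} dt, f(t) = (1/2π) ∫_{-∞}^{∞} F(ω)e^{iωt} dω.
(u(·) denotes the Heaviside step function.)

F[g](ω) = \frac{- i \omega - 6 + i}{\omega^{2} + \omega \left(-2 - 6 i\right) - 8 + 6 i}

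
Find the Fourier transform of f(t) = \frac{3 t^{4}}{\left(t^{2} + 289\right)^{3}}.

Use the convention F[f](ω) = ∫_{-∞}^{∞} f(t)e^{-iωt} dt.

F(ω) = \frac{3 \pi \left(289 \omega^{2} - 85 \left|{\omega}\right| + 3\right) e^{- 17 \left|{\omega}\right|}}{136}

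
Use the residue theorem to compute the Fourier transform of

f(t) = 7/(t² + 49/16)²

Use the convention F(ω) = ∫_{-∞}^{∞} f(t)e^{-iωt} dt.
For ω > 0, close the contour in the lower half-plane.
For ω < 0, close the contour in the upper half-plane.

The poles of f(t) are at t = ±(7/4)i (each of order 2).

Let g(z) = f(z)e^{-iωz}; for large |z| the factor e^{-iωz} decays in the lower half-plane when ω > 0 and in the upper half-plane when ω < 0.

Case ω > 0 (lower half-plane, clockwise contour ⇒ F(ω) = -2πi·ΣRes):
  Res_{z = - \frac{7 i}{4}} g(z) = \frac{4 i \left(7 \omega + 4\right) e^{- \frac{7 \omega}{4}}}{49} (pole of order 2)
  F(ω) = -2πi·ΣRes = \frac{8 \pi \left(7 \omega + 4\right) e^{- \frac{7 \omega}{4}}}{49}

Case ω < 0 (upper half-plane, counterclockwise contour ⇒ F(ω) = +2πi·ΣRes):
  Res_{z = \frac{7 i}{4}} g(z) = \frac{4 i \left(7 \omega - 4\right) e^{\frac{7 \omega}{4}}}{49} (pole of order 2)
  F(ω) = 2πi·ΣRes = \frac{8 \pi \left(4 - 7 \omega\right) e^{\frac{7 \omega}{4}}}{49}

Both cases combine into a single formula in |ω|:

F(ω) = \frac{8 \pi \left(7 \left|{\omega}\right| + 4\right) e^{- \frac{7 \left|{\omega}\right|}{4}}}{49}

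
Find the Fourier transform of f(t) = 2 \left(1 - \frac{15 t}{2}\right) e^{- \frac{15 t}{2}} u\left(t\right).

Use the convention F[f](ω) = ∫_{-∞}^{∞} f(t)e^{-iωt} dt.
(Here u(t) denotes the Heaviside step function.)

F(ω) = \frac{8 i \omega}{- 4 \omega^{2} + 60 i \omega + 225}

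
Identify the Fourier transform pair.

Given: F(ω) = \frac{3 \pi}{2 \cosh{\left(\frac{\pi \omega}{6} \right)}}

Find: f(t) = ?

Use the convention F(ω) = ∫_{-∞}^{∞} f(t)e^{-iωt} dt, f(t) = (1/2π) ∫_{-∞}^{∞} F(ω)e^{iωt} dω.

f(t) = \frac{9}{e^{3 t} + e^{- 3 t}}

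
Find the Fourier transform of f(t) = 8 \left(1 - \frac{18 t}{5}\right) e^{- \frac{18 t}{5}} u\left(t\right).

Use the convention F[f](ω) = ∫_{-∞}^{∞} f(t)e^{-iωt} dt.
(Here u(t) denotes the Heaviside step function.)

F(ω) = \frac{200 i \omega}{- 25 \omega^{2} + 180 i \omega + 324}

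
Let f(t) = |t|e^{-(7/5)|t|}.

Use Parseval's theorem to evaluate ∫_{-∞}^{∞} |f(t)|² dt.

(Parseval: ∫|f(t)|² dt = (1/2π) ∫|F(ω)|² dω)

∫|f(t)|² dt = \frac{125}{686}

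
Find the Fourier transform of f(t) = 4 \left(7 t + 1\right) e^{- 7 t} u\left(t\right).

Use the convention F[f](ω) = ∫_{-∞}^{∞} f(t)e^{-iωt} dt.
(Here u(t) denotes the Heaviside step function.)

F(ω) = \frac{4 \left(- i \omega - 14\right)}{\omega^{2} - 14 i \omega - 49}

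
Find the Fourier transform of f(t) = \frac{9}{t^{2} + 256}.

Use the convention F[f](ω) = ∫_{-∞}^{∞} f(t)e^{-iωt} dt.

F(ω) = \frac{9 \pi e^{- 16 \left|{\omega}\right|}}{16}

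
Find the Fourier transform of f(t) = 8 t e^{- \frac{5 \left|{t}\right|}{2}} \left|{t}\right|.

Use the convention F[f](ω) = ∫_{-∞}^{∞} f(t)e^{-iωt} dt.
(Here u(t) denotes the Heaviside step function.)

F(ω) = \frac{512 i \omega \left(4 \omega^{2} - 75\right)}{\left(4 \omega^{2} + 25\right)^{3}}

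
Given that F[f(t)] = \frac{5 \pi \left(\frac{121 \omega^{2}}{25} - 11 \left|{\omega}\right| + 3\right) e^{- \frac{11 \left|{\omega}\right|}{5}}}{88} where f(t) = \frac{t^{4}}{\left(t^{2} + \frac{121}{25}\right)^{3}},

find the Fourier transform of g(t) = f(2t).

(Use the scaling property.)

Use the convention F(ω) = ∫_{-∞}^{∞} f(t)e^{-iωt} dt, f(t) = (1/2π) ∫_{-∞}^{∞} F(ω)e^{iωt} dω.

F[g](ω) = \frac{\pi \left(121 \omega^{2} - 550 \left|{\omega}\right| + 300\right) e^{- \frac{11 \left|{\omega}\right|}{10}}}{3520}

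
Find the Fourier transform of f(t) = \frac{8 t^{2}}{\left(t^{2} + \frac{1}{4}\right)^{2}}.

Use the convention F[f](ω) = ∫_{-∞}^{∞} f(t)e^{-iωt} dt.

F(ω) = 4 \pi \left(2 - \left|{\omega}\right|\right) e^{- \frac{\left|{\omega}\right|}{2}}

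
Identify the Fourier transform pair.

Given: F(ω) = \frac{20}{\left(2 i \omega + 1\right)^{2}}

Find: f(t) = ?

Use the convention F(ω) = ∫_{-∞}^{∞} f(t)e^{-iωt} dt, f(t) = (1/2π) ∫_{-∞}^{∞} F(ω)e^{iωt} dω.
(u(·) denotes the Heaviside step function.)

f(t) = 5 t e^{- \frac{t}{2}} u\left(t\right)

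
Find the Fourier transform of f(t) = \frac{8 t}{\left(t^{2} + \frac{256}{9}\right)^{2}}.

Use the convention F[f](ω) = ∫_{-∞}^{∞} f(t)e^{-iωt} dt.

F(ω) = - \frac{3 i \pi \omega e^{- \frac{16 \left|{\omega}\right|}{3}}}{4}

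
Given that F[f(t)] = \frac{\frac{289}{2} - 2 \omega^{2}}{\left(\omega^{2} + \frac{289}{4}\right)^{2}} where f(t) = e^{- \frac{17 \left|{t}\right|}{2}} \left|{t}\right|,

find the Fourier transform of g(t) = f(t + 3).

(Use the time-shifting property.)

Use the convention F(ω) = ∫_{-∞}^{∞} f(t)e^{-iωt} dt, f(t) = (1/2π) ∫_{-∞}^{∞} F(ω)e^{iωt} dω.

F[g](ω) = \frac{\left(2312 - 32 \omega^{2}\right) e^{3 i \omega}}{\left(4 \omega^{2} + 289\right)^{2}}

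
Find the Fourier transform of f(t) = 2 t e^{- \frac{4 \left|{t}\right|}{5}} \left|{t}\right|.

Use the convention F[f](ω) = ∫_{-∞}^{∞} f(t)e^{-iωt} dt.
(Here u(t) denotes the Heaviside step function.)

F(ω) = \frac{5000 i \omega \left(25 \omega^{2} - 48\right)}{\left(25 \omega^{2} + 16\right)^{3}}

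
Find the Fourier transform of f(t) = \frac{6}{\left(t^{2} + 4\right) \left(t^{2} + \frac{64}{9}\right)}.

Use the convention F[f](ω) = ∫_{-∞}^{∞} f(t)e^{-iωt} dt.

F(ω) = \frac{27 \pi e^{- 2 \left|{\omega}\right|}}{28} - \frac{81 \pi e^{- \frac{8 \left|{\omega}\right|}{3}}}{112}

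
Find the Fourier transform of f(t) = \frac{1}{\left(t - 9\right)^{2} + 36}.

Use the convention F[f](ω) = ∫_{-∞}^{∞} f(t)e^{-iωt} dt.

F(ω) = \frac{\pi e^{- 9 i \omega - 6 \left|{\omega}\right|}}{6}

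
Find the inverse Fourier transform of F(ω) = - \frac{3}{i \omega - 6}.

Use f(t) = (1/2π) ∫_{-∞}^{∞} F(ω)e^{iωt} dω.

f(t) = 3 e^{6 t} u\left(- t\right)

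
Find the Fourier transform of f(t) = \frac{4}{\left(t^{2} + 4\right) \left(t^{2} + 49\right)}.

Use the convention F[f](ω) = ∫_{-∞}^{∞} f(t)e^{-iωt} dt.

F(ω) = \frac{2 \pi \left(7 e^{5 \left|{\omega}\right|} - 2\right) e^{- 7 \left|{\omega}\right|}}{315}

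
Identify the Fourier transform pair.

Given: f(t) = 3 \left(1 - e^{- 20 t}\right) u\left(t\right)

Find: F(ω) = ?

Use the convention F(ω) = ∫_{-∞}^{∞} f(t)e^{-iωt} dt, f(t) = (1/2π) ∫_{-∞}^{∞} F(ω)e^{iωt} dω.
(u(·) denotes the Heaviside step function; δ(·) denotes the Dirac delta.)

F(ω) = 3 \pi \delta\left(\omega\right) - \frac{60 i}{\omega \left(i \omega + 20\right)}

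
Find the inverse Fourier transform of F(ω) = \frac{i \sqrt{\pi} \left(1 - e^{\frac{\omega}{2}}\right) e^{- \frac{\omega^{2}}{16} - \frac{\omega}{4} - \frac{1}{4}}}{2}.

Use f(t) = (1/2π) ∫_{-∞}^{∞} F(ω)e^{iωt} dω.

f(t) = 2 e^{- 4 t^{2}} \sin{\left(2 t \right)}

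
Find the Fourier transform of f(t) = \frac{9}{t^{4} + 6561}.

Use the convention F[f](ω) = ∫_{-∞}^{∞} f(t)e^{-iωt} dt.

F(ω) = \frac{\pi e^{- \frac{9 \sqrt{2} \left|{\omega}\right|}{2}} \sin{\left(\frac{9 \sqrt{2} \left|{\omega}\right|}{2} + \frac{\pi}{4} \right)}}{81}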